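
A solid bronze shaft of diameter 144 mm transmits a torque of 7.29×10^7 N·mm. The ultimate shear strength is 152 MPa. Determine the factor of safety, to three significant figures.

τ = 16T/(πd³) = 16×7.2900×10^7/(π×144³) = 124.3 MPa.
n = τ_limit/τ = 152/124.3 = 1.222.

n = 1.22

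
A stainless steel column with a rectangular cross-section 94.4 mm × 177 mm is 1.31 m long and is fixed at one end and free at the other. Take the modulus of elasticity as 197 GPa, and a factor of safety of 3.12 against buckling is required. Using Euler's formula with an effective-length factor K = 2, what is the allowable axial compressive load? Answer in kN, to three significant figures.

P_allow = 1130 kN

Buckling occurs about the weak axis: I_min = h·b³/12 = 177×94.4³/12 = 1.241×10^7 mm⁴ (b = 94.4 mm is the smaller dimension).
Effective length L_e = KL = 2×1.31 m = 2620 mm.
Euler critical load P_cr = π²EI/L_e² = π²×197000×1.241×10^7/2620² = 3.515×10^6 N.
P_allow = P_cr/n = 3.515×10^6/3.12 = 1.126×10^6 N.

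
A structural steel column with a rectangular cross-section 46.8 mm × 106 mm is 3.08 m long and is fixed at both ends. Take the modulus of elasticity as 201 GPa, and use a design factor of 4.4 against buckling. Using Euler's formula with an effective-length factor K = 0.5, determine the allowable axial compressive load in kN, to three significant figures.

P_allow = 172 kN

Buckling occurs about the weak axis: I_min = h·b³/12 = 106×46.8³/12 = 905400 mm⁴ (b = 46.8 mm is the smaller dimension).
Effective length L_e = KL = 0.5×3.08 m = 1540 mm.
Euler critical load P_cr = π²EI/L_e² = π²×201000×905400/1540² = 757400 N.
P_allow = P_cr/n = 757400/4.4 = 172100 N.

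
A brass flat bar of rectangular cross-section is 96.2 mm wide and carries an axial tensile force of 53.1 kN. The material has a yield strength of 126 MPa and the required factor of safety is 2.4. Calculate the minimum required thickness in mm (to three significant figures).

t = 10.5 mm

σ_allow = 126/2.4 = 52.50 MPa.
Required area A = F/σ_allow = 53100/52.50 = 1011 mm².
t = A/w = 1011/96.2 = 10.51 mm.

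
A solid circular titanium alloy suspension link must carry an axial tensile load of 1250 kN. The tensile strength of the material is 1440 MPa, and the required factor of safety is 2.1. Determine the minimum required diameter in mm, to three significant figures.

d = 48.2 mm

Allowable stress σ_allow = 1440/2.1 = 685.7 MPa.
Required area A = F/σ_allow = 1250000/685.7 = 1823 mm².
A = πd²/4 → d = √(4A/π) = 48.18 mm.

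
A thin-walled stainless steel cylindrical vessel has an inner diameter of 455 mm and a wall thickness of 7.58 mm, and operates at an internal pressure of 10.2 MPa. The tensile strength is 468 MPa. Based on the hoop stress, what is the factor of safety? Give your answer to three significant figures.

σ_h = pD/(2t) = 10.2×455/(2×7.58) = 306.1 MPa.
n = 468/306.1 = 1.529.

n = 1.53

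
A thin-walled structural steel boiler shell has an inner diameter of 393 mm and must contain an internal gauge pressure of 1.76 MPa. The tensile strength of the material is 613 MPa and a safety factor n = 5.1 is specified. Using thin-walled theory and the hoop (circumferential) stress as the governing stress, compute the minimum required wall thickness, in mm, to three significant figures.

σ_allow = 613/5.1 = 120.2 MPa.
Hoop stress σ_h = pD/(2t), so t = pD/(2σ_allow) = 1.76×393/(2×120.2) = 2.877 mm.

t = 2.88 mm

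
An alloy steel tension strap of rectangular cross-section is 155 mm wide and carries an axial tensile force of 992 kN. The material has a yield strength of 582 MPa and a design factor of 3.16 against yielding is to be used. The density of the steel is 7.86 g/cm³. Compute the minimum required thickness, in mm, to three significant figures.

t = 34.7 mm

σ_allow = 582/3.16 = 184.2 MPa.
Required area A = F/σ_allow = 992000/184.2 = 5386 mm².
t = A/w = 5386/155 = 34.75 mm.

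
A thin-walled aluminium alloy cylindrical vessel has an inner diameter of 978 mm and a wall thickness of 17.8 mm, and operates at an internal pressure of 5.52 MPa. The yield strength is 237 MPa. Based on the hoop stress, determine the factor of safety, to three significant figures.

n = 1.56

σ_h = pD/(2t) = 5.52×978/(2×17.8) = 151.6 MPa.
n = 237/151.6 = 1.563.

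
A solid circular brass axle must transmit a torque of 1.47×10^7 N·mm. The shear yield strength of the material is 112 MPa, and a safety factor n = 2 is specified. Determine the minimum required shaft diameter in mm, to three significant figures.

Allowable shear stress τ_allow = 112/2 = 56.00 MPa.
For a solid shaft τ = 16T/(πd³), so d³ = 16T/(π τ_allow) = 16×1.4700×10^7/(π×56.00) = 1.337×10^6 mm³.
d = (1.337×10^6)^(1/3) = 110.2 mm.

d = 110 mm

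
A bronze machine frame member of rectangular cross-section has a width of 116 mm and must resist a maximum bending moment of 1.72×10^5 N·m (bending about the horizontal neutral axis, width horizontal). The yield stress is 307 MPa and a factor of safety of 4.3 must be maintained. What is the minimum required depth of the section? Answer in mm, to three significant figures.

h = 353 mm

σ_allow = 307/4.3 = 71.40 MPa.
For a rectangular section σ = 6M/(bh²), so h² = 6M/(b σ_allow) = 6×1.7200×10^8/(116×71.40) = 124600 mm².
h = 353.0 mm.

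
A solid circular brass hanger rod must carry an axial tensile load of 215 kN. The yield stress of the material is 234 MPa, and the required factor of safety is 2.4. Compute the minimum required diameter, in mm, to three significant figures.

Allowable stress σ_allow = 234/2.4 = 97.50 MPa.
Required area A = F/σ_allow = 215000/97.50 = 2205 mm².
A = πd²/4 → d = √(4A/π) = 52.99 mm.

d = 53.0 mm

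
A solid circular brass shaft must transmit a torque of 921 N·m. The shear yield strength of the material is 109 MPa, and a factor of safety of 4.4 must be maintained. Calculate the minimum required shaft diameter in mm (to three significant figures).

d = 57.4 mm

Allowable shear stress τ_allow = 109/4.4 = 24.77 MPa.
For a solid shaft τ = 16T/(πd³), so d³ = 16T/(π τ_allow) = 16×921000/(π×24.77) = 189300 mm³.
d = (189300)^(1/3) = 57.42 mm.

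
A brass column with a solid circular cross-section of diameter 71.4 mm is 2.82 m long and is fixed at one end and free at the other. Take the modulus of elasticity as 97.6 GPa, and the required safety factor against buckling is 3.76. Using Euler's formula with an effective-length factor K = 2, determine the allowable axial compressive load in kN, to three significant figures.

P_allow = 10.3 kN

I = πd⁴/64 = π×71.4⁴/64 = 1.276×10^6 mm⁴.
Effective length L_e = KL = 2×2.82 m = 5640 mm.
Euler critical load P_cr = π²EI/L_e² = π²×97600×1.276×10^6/5640² = 38630 N.
P_allow = P_cr/n = 38630/3.76 = 10270 N.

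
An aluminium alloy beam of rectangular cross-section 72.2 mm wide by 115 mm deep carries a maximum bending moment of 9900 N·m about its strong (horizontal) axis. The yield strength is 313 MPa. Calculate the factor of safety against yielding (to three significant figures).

n = 5.03

Section modulus S = bh²/6 = 72.2×115²/6 = 159100 mm³.
σ = M/S = 9900000/159100 = 62.21 MPa.
n = 313/62.21 = 5.031.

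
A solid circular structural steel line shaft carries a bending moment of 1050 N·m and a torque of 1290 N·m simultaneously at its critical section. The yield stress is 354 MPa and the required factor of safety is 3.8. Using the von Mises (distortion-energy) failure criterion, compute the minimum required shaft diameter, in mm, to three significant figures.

d = 55.1 mm

σ_allow = σ_y/n = 354/3.8 = 93.16 MPa.
For a solid shaft σ_b = 32M/(πd³) and τ = 16T/(πd³), so the von Mises stress is σ' = (16/πd³)·√(4M²+3T²).
√(4M²+3T²) = √(4×(1.050×10^6)² + 3×(1.290×10^6)²) = 3.066×10^6 N·mm.
d³ = 16×3.066×10^6/(π×93.16) = 167600 mm³.
d = 55.14 mm.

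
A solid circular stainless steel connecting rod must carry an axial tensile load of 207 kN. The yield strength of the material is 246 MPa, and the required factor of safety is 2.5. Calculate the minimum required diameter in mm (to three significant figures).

Allowable stress σ_allow = 246/2.5 = 98.40 MPa.
Required area A = F/σ_allow = 207000/98.40 = 2104 mm².
A = πd²/4 → d = √(4A/π) = 51.75 mm.

d = 51.8 mm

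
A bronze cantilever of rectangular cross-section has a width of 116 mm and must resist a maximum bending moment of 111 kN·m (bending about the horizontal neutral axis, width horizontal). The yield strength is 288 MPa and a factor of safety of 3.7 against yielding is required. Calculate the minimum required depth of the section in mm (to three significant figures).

σ_allow = 288/3.7 = 77.84 MPa.
For a rectangular section σ = 6M/(bh²), so h² = 6M/(b σ_allow) = 6×1.1100×10^8/(116×77.84) = 73760 mm².
h = 271.6 mm.

h = 272 mm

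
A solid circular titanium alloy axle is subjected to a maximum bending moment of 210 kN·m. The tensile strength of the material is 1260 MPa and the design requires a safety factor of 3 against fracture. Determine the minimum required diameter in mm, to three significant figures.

σ_allow = 1260/3 = 420.0 MPa.
For a solid circular section σ = 32M/(πd³), so d³ = 32M/(π σ_allow) = 32×2.1000×10^8/(π×420.0) = 5.093×10^6 mm³.
d = 172.1 mm.

d = 172 mm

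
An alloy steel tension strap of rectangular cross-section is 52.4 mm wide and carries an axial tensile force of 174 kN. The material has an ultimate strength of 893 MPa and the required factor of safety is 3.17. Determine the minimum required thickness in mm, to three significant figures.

σ_allow = 893/3.17 = 281.7 MPa.
Required area A = F/σ_allow = 174000/281.7 = 617.7 mm².
t = A/w = 617.7/52.4 = 11.79 mm.

t = 11.8 mm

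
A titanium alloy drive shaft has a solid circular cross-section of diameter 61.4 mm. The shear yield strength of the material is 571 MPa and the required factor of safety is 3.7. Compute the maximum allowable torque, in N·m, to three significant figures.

T_allow = 7010 N·m

τ_allow = 571/3.7 = 154.3 MPa.
For a solid shaft T_allow = τ_allow·πd³/16; πd³/16 = π×61.4³/16 = 45450 mm³.
T_allow = 154.3×45450 = 7.014×10^6 N·mm = 7014 N·m.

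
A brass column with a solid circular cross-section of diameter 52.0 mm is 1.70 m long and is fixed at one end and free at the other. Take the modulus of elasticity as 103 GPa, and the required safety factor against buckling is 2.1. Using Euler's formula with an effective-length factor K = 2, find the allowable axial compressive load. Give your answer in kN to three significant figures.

I = πd⁴/64 = π×52.0⁴/64 = 358900 mm⁴.
Effective length L_e = KL = 2×1.70 m = 3400 mm.
Euler critical load P_cr = π²EI/L_e² = π²×103000×358900/3400² = 31560 N.
P_allow = P_cr/n = 31560/2.1 = 15030 N.

P_allow = 15.0 kN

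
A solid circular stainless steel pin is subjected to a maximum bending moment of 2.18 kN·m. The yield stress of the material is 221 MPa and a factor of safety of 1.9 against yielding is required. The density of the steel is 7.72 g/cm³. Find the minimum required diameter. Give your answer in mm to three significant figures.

σ_allow = 221/1.9 = 116.3 MPa.
For a solid circular section σ = 32M/(πd³), so d³ = 32M/(π σ_allow) = 32×2180000/(π×116.3) = 190900 mm³.
d = 57.58 mm.

d = 57.6 mm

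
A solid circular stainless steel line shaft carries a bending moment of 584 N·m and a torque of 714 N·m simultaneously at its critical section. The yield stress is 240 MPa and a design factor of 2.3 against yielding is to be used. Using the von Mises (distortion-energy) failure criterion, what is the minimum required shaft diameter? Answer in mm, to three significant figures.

d = 43.6 mm

σ_allow = σ_y/n = 240/2.3 = 104.3 MPa.
For a solid shaft σ_b = 32M/(πd³) and τ = 16T/(πd³), so the von Mises stress is σ' = (16/πd³)·√(4M²+3T²).
√(4M²+3T²) = √(4×(584000)² + 3×(714000)²) = 1.701×10^6 N·mm.
d³ = 16×1.701×10^6/(π×104.3) = 83020 mm³.
d = 43.63 mm.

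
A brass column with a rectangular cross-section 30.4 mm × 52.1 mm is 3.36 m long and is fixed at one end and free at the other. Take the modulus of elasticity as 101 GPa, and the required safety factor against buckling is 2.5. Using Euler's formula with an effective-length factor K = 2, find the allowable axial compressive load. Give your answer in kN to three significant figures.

P_allow = 1.08 kN

Buckling occurs about the weak axis: I_min = h·b³/12 = 52.1×30.4³/12 = 122000 mm⁴ (b = 30.4 mm is the smaller dimension).
Effective length L_e = KL = 2×3.36 m = 6720 mm.
Euler critical load P_cr = π²EI/L_e² = π²×101000×122000/6720² = 2693 N.
P_allow = P_cr/n = 2693/2.5 = 1077 N.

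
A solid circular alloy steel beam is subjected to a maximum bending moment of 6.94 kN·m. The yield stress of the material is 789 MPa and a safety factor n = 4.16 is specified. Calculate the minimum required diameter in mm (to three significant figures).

d = 72.0 mm

σ_allow = 789/4.16 = 189.7 MPa.
For a solid circular section σ = 32M/(πd³), so d³ = 32M/(π σ_allow) = 32×6940000/(π×189.7) = 372700 mm³.
d = 71.97 mm.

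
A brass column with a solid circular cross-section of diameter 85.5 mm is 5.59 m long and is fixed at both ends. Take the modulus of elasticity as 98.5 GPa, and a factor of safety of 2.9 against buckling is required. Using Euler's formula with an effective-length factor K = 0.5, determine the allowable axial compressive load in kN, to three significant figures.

P_allow = 113 kN

I = πd⁴/64 = π×85.5⁴/64 = 2.623×10^6 mm⁴.
Effective length L_e = KL = 0.5×5.59 m = 2795 mm.
Euler critical load P_cr = π²EI/L_e² = π²×98500×2.623×10^6/2795² = 326400 N.
P_allow = P_cr/n = 326400/2.9 = 112600 N.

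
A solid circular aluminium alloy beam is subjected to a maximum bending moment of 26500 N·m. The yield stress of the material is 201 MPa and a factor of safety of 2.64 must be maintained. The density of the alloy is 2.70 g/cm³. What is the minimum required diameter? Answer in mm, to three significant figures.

d = 152 mm

σ_allow = 201/2.64 = 76.14 MPa.
For a solid circular section σ = 32M/(πd³), so d³ = 32M/(π σ_allow) = 32×2.6500×10^7/(π×76.14) = 3.545×10^6 mm³.
d = 152.5 mm.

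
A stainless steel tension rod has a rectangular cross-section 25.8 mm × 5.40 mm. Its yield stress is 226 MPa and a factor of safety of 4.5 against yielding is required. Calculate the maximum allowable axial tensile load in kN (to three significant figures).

F_allow = 7.00 kN

σ_allow = 226/4.5 = 50.22 MPa.
A = 25.8×5.40 = 139.3 mm².
F_allow = σ_allow × A = 50.22×139.3 = 6997 N.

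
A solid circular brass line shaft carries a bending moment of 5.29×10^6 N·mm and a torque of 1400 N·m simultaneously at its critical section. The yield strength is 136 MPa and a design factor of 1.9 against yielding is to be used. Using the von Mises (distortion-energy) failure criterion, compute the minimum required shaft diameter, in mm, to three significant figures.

σ_allow = σ_y/n = 136/1.9 = 71.58 MPa.
For a solid shaft σ_b = 32M/(πd³) and τ = 16T/(πd³), so the von Mises stress is σ' = (16/πd³)·√(4M²+3T²).
√(4M²+3T²) = √(4×(5.290×10^6)² + 3×(1.400×10^6)²) = 1.085×10^7 N·mm.
d³ = 16×1.085×10^7/(π×71.58) = 772300 mm³.
d = 91.75 mm.

d = 91.7 mm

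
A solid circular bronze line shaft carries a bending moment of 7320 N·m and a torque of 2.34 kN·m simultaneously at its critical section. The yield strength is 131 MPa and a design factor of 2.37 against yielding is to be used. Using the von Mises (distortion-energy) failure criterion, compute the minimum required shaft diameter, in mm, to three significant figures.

σ_allow = σ_y/n = 131/2.37 = 55.27 MPa.
For a solid shaft σ_b = 32M/(πd³) and τ = 16T/(πd³), so the von Mises stress is σ' = (16/πd³)·√(4M²+3T²).
√(4M²+3T²) = √(4×(7.320×10^6)² + 3×(2.340×10^6)²) = 1.519×10^7 N·mm.
d³ = 16×1.519×10^7/(π×55.27) = 1.400×10^6 mm³.
d = 111.9 mm.

d = 112 mm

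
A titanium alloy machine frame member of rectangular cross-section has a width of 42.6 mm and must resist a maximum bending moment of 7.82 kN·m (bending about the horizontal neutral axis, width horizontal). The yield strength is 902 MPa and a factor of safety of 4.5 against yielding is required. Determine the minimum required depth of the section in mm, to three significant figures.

h = 74.1 mm

σ_allow = 902/4.5 = 200.4 MPa.
For a rectangular section σ = 6M/(bh²), so h² = 6M/(b σ_allow) = 6×7820000/(42.6×200.4) = 5495 mm².
h = 74.13 mm.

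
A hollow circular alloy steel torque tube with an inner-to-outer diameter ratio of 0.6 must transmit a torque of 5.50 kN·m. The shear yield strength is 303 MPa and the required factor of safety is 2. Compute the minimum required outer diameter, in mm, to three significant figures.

d_o = 59.7 mm

τ_allow = 303/2 = 151.5 MPa.
For a hollow shaft τ = 16T/[πd_o³(1−k⁴)] with k = 0.6, so 1−k⁴ = 0.8704.
d_o³ = 16T/[π τ_allow (1−k⁴)] = 16×5500000/(π×151.5×0.8704) = 212400 mm³.
d_o = 59.67 mm.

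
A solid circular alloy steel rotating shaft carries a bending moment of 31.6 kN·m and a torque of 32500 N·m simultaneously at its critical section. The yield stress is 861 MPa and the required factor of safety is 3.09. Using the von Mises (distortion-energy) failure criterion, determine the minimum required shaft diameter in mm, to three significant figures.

σ_allow = σ_y/n = 861/3.09 = 278.6 MPa.
For a solid shaft σ_b = 32M/(πd³) and τ = 16T/(πd³), so the von Mises stress is σ' = (16/πd³)·√(4M²+3T²).
√(4M²+3T²) = √(4×(3.160×10^7)² + 3×(3.250×10^7)²) = 8.463×10^7 N·mm.
d³ = 16×8.463×10^7/(π×278.6) = 1.547×10^6 mm³.
d = 115.7 mm.

d = 116 mm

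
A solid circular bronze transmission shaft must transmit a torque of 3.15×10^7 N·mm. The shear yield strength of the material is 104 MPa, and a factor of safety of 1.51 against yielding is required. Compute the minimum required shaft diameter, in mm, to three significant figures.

d = 133 mm

Allowable shear stress τ_allow = 104/1.51 = 68.87 MPa.
For a solid shaft τ = 16T/(πd³), so d³ = 16T/(π τ_allow) = 16×3.1500×10^7/(π×68.87) = 2.329×10^6 mm³.
d = (2.329×10^6)^(1/3) = 132.6 mm.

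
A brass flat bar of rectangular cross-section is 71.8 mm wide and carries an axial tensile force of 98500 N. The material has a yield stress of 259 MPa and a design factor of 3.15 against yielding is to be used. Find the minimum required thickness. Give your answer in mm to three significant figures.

σ_allow = 259/3.15 = 82.22 MPa.
Required area A = F/σ_allow = 98500/82.22 = 1198 mm².
t = A/w = 1198/71.8 = 16.68 mm.

t = 16.7 mm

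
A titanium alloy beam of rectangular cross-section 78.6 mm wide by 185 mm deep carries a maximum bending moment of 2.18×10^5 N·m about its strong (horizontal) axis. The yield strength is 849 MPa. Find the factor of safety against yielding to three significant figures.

Section modulus S = bh²/6 = 78.6×185²/6 = 448300 mm³.
σ = M/S = 2.1800×10^8/448300 = 486.2 MPa.
n = 849/486.2 = 1.746.

n = 1.75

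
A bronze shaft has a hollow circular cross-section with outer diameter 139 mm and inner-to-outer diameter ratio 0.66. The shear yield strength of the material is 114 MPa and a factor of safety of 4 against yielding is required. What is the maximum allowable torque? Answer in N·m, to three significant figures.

T_allow = 12200 N·m

τ_allow = 114/4 = 28.50 MPa.
For a hollow shaft T_allow = τ_allow·πd_o³(1−k⁴)/16 with 1−k⁴ = 0.8103, so πd_o³(1−k⁴)/16 = 427300 mm³.
T_allow = 28.50×427300 = 1.218×10^7 N·mm = 12180 N·m.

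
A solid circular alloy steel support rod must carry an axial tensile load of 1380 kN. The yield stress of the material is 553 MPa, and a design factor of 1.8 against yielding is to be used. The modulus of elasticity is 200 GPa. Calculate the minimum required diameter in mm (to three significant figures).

d = 75.6 mm

Allowable stress σ_allow = 553/1.8 = 307.2 MPa.
Required area A = F/σ_allow = 1380000/307.2 = 4492 mm².
A = πd²/4 → d = √(4A/π) = 75.63 mm.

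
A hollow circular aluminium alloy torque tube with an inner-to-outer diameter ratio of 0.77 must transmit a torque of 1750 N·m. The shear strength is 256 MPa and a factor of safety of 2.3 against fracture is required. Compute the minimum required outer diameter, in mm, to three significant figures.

d_o = 49.8 mm

τ_allow = 256/2.3 = 111.3 MPa.
For a hollow shaft τ = 16T/[πd_o³(1−k⁴)] with k = 0.77, so 1−k⁴ = 0.6485.
d_o³ = 16T/[π τ_allow (1−k⁴)] = 16×1750000/(π×111.3×0.6485) = 123500 mm³.
d_o = 49.80 mm.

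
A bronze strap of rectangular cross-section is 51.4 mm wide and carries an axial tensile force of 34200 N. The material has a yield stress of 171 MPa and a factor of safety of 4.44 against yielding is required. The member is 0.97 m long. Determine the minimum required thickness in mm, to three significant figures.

t = 17.3 mm

σ_allow = 171/4.44 = 38.51 MPa.
Required area A = F/σ_allow = 34200/38.51 = 888.0 mm².
t = A/w = 888.0/51.4 = 17.28 mm.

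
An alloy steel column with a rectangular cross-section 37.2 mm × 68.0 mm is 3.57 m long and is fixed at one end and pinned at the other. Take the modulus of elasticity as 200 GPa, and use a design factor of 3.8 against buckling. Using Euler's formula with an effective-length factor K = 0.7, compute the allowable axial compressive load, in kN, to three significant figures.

P_allow = 24.3 kN

Buckling occurs about the weak axis: I_min = h·b³/12 = 68.0×37.2³/12 = 291700 mm⁴ (b = 37.2 mm is the smaller dimension).
Effective length L_e = KL = 0.7×3.57 m = 2499 mm.
Euler critical load P_cr = π²EI/L_e² = π²×200000×291700/2499² = 92200 N.
P_allow = P_cr/n = 92200/3.8 = 24260 N.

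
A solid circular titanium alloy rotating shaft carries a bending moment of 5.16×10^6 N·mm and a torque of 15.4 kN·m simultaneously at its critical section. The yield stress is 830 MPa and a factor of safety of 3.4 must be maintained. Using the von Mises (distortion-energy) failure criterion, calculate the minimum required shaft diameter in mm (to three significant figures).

d = 84.2 mm

σ_allow = σ_y/n = 830/3.4 = 244.1 MPa.
For a solid shaft σ_b = 32M/(πd³) and τ = 16T/(πd³), so the von Mises stress is σ' = (16/πd³)·√(4M²+3T²).
√(4M²+3T²) = √(4×(5.160×10^6)² + 3×(1.540×10^7)²) = 2.860×10^7 N·mm.
d³ = 16×2.860×10^7/(π×244.1) = 596700 mm³.
d = 84.19 mm.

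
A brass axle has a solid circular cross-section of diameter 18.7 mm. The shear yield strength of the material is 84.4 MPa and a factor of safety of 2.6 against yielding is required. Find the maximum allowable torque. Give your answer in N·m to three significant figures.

τ_allow = 84.4/2.6 = 32.46 MPa.
For a solid shaft T_allow = τ_allow·πd³/16; πd³/16 = π×18.7³/16 = 1284 mm³.
T_allow = 32.46×1284 = 41680 N·mm = 41.68 N·m.

T_allow = 41.7 N·m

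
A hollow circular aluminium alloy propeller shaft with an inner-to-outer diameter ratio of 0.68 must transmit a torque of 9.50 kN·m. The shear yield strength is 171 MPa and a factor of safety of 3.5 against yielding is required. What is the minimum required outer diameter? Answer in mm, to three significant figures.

d_o = 108 mm

τ_allow = 171/3.5 = 48.86 MPa.
For a hollow shaft τ = 16T/[πd_o³(1−k⁴)] with k = 0.68, so 1−k⁴ = 0.7862.
d_o³ = 16T/[π τ_allow (1−k⁴)] = 16×9500000/(π×48.86×0.7862) = 1.260×10^6 mm³.
d_o = 108.0 mm.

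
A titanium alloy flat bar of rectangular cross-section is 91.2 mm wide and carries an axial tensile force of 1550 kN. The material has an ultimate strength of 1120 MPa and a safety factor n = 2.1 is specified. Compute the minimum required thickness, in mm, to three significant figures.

t = 31.9 mm

σ_allow = 1120/2.1 = 533.3 MPa.
Required area A = F/σ_allow = 1550000/533.3 = 2906 mm².
t = A/w = 2906/91.2 = 31.87 mm.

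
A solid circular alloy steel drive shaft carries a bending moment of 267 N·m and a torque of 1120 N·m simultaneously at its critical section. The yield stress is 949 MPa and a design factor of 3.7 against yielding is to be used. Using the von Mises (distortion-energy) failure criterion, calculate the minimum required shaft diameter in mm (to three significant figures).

d = 34.2 mm

σ_allow = σ_y/n = 949/3.7 = 256.5 MPa.
For a solid shaft σ_b = 32M/(πd³) and τ = 16T/(πd³), so the von Mises stress is σ' = (16/πd³)·√(4M²+3T²).
√(4M²+3T²) = √(4×(267000)² + 3×(1.120×10^6)²) = 2.012×10^6 N·mm.
d³ = 16×2.012×10^6/(π×256.5) = 39950 mm³.
d = 34.19 mm.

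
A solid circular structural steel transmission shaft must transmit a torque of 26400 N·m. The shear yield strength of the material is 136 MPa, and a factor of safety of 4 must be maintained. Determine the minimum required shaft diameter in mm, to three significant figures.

Allowable shear stress τ_allow = 136/4 = 34.00 MPa.
For a solid shaft τ = 16T/(πd³), so d³ = 16T/(π τ_allow) = 16×2.6400×10^7/(π×34.00) = 3.955×10^6 mm³.
d = (3.955×10^6)^(1/3) = 158.1 mm.

d = 158 mm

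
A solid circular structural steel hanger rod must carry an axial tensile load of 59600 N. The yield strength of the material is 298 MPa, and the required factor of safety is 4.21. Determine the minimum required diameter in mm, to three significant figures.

Allowable stress σ_allow = 298/4.21 = 70.78 MPa.
Required area A = F/σ_allow = 59600/70.78 = 842.0 mm².
A = πd²/4 → d = √(4A/π) = 32.74 mm.

d = 32.7 mm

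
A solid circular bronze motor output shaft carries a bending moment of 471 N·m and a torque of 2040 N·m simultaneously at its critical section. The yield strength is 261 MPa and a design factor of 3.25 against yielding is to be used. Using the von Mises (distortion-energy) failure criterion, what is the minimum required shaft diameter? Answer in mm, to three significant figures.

d = 61.4 mm

σ_allow = σ_y/n = 261/3.25 = 80.31 MPa.
For a solid shaft σ_b = 32M/(πd³) and τ = 16T/(πd³), so the von Mises stress is σ' = (16/πd³)·√(4M²+3T²).
√(4M²+3T²) = √(4×(471000)² + 3×(2.040×10^6)²) = 3.657×10^6 N·mm.
d³ = 16×3.657×10^6/(π×80.31) = 231900 mm³.
d = 61.44 mm.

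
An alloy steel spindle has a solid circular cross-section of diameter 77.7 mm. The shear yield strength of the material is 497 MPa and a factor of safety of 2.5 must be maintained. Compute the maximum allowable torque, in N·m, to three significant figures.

T_allow = 18300 N·m

τ_allow = 497/2.5 = 198.8 MPa.
For a solid shaft T_allow = τ_allow·πd³/16; πd³/16 = π×77.7³/16 = 92110 mm³.
T_allow = 198.8×92110 = 1.831×10^7 N·mm = 18310 N·m.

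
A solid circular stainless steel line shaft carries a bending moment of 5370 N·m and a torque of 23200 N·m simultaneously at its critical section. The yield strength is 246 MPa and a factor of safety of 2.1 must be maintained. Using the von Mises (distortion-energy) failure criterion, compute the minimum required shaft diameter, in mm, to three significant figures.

σ_allow = σ_y/n = 246/2.1 = 117.1 MPa.
For a solid shaft σ_b = 32M/(πd³) and τ = 16T/(πd³), so the von Mises stress is σ' = (16/πd³)·√(4M²+3T²).
√(4M²+3T²) = √(4×(5.370×10^6)² + 3×(2.320×10^7)²) = 4.159×10^7 N·mm.
d³ = 16×4.159×10^7/(π×117.1) = 1.808×10^6 mm³.
d = 121.8 mm.

d = 122 mm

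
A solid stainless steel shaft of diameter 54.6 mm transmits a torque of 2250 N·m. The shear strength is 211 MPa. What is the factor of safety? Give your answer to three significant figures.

n = 3.00

τ = 16T/(πd³) = 16×2250000/(π×54.6³) = 70.40 MPa.
n = τ_limit/τ = 211/70.40 = 2.997.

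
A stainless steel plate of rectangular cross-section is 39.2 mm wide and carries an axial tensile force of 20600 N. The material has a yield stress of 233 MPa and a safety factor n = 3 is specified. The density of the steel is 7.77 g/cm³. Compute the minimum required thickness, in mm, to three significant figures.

σ_allow = 233/3 = 77.67 MPa.
Required area A = F/σ_allow = 20600/77.67 = 265.2 mm².
t = A/w = 265.2/39.2 = 6.766 mm.

t = 6.77 mm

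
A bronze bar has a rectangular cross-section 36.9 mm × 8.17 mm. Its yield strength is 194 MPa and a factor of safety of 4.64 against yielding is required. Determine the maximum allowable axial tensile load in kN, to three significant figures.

σ_allow = 194/4.64 = 41.81 MPa.
A = 36.9×8.17 = 301.5 mm².
F_allow = σ_allow × A = 41.81×301.5 = 12600 N.

F_allow = 12.6 kN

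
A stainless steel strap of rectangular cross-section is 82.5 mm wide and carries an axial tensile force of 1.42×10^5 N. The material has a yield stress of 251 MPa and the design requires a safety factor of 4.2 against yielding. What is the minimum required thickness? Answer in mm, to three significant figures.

σ_allow = 251/4.2 = 59.76 MPa.
Required area A = F/σ_allow = 142000/59.76 = 2376 mm².
t = A/w = 2376/82.5 = 28.80 mm.

t = 28.8 mm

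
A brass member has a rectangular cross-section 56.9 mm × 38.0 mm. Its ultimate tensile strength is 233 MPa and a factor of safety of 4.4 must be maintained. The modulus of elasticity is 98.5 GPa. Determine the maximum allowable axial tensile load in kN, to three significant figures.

σ_allow = 233/4.4 = 52.95 MPa.
A = 56.9×38.0 = 2162 mm².
F_allow = σ_allow × A = 52.95×2162 = 114500 N.

F_allow = 114 kN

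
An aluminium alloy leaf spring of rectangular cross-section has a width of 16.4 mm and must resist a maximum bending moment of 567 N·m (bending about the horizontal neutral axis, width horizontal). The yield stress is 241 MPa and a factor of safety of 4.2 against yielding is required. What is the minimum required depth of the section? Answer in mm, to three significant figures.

σ_allow = 241/4.2 = 57.38 MPa.
For a rectangular section σ = 6M/(bh²), so h² = 6M/(b σ_allow) = 6×567000/(16.4×57.38) = 3615 mm².
h = 60.13 mm.

h = 60.1 mm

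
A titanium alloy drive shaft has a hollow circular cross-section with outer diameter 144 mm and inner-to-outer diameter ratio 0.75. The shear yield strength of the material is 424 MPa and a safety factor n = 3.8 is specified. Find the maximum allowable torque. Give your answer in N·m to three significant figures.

T_allow = 44700 N·m

τ_allow = 424/3.8 = 111.6 MPa.
For a hollow shaft T_allow = τ_allow·πd_o³(1−k⁴)/16 with 1−k⁴ = 0.6836, so πd_o³(1−k⁴)/16 = 400800 mm³.
T_allow = 111.6×400800 = 4.472×10^7 N·mm = 44720 N·m.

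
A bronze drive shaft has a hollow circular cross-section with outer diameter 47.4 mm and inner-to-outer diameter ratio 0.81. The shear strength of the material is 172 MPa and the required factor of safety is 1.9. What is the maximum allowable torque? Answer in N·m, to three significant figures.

T_allow = 1080 N·m

τ_allow = 172/1.9 = 90.53 MPa.
For a hollow shaft T_allow = τ_allow·πd_o³(1−k⁴)/16 with 1−k⁴ = 0.5695, so πd_o³(1−k⁴)/16 = 11910 mm³.
T_allow = 90.53×11910 = 1.078×10^6 N·mm = 1078 N·m.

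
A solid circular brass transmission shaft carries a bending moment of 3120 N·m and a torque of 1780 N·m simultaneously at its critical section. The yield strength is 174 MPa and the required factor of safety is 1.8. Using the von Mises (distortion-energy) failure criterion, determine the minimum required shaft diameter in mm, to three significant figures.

d = 71.6 mm

σ_allow = σ_y/n = 174/1.8 = 96.67 MPa.
For a solid shaft σ_b = 32M/(πd³) and τ = 16T/(πd³), so the von Mises stress is σ' = (16/πd³)·√(4M²+3T²).
√(4M²+3T²) = √(4×(3.120×10^6)² + 3×(1.780×10^6)²) = 6.960×10^6 N·mm.
d³ = 16×6.960×10^6/(π×96.67) = 366700 mm³.
d = 71.58 mm.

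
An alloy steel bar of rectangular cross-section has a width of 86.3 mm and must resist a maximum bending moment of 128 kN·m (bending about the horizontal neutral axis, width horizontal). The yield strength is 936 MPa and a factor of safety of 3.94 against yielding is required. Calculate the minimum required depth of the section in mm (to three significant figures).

σ_allow = 936/3.94 = 237.6 MPa.
For a rectangular section σ = 6M/(bh²), so h² = 6M/(b σ_allow) = 6×1.2800×10^8/(86.3×237.6) = 37460 mm².
h = 193.5 mm.

h = 194 mm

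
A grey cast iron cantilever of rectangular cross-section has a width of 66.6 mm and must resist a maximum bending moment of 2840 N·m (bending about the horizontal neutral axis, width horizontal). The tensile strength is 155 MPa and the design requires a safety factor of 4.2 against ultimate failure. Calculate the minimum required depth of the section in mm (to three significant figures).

σ_allow = 155/4.2 = 36.90 MPa.
For a rectangular section σ = 6M/(bh²), so h² = 6M/(b σ_allow) = 6×2840000/(66.6×36.90) = 6933 mm².
h = 83.26 mm.

h = 83.3 mm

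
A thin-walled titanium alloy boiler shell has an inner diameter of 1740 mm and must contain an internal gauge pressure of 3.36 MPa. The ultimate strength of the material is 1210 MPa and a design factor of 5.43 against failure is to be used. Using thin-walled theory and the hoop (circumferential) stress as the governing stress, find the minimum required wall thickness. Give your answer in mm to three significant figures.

t = 13.1 mm

σ_allow = 1210/5.43 = 222.8 MPa.
Hoop stress σ_h = pD/(2t), so t = pD/(2σ_allow) = 3.36×1740/(2×222.8) = 13.12 mm.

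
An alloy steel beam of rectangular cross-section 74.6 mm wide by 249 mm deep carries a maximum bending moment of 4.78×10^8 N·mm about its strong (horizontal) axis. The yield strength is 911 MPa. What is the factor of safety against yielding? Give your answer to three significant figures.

Section modulus S = bh²/6 = 74.6×249²/6 = 770900 mm³.
σ = M/S = 4.7800×10^8/770900 = 620.1 MPa.
n = 911/620.1 = 1.469.

n = 1.47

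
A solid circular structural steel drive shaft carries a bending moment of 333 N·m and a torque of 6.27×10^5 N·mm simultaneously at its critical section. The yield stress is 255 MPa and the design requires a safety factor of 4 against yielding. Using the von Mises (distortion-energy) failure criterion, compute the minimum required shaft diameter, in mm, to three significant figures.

σ_allow = σ_y/n = 255/4 = 63.75 MPa.
For a solid shaft σ_b = 32M/(πd³) and τ = 16T/(πd³), so the von Mises stress is σ' = (16/πd³)·√(4M²+3T²).
√(4M²+3T²) = √(4×(333000)² + 3×(627000)²) = 1.274×10^6 N·mm.
d³ = 16×1.274×10^6/(π×63.75) = 101800 mm³.
d = 46.69 mm.

d = 46.7 mm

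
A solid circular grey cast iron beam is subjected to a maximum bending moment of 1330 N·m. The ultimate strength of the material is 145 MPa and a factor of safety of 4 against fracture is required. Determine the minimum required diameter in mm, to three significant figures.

d = 72.0 mm

σ_allow = 145/4 = 36.25 MPa.
For a solid circular section σ = 32M/(πd³), so d³ = 32M/(π σ_allow) = 32×1330000/(π×36.25) = 373700 mm³.
d = 72.03 mm.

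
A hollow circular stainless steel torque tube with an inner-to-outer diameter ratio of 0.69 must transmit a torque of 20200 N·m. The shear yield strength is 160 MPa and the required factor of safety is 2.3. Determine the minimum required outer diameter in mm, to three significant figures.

d_o = 124 mm

τ_allow = 160/2.3 = 69.57 MPa.
For a hollow shaft τ = 16T/[πd_o³(1−k⁴)] with k = 0.69, so 1−k⁴ = 0.7733.
d_o³ = 16T/[π τ_allow (1−k⁴)] = 16×2.0200×10^7/(π×69.57×0.7733) = 1.912×10^6 mm³.
d_o = 124.1 mm.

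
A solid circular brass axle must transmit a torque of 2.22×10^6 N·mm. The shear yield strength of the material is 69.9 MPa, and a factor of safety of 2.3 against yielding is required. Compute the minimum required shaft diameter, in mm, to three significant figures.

d = 71.9 mm

Allowable shear stress τ_allow = 69.9/2.3 = 30.39 MPa.
For a solid shaft τ = 16T/(πd³), so d³ = 16T/(π τ_allow) = 16×2220000/(π×30.39) = 372000 mm³.
d = (372000)^(1/3) = 71.92 mm.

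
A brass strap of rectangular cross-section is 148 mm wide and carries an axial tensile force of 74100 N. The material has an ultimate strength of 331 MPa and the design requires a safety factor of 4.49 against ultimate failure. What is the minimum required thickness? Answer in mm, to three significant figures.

t = 6.79 mm

σ_allow = 331/4.49 = 73.72 MPa.
Required area A = F/σ_allow = 74100/73.72 = 1005 mm².
t = A/w = 1005/148 = 6.792 mm.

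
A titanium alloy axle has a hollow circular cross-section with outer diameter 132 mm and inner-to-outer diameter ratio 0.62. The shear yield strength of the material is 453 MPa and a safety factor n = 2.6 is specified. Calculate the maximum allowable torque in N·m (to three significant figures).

τ_allow = 453/2.6 = 174.2 MPa.
For a hollow shaft T_allow = τ_allow·πd_o³(1−k⁴)/16 with 1−k⁴ = 0.8522, so πd_o³(1−k⁴)/16 = 384900 mm³.
T_allow = 174.2×384900 = 6.706×10^7 N·mm = 67060 N·m.

T_allow = 67100 N·m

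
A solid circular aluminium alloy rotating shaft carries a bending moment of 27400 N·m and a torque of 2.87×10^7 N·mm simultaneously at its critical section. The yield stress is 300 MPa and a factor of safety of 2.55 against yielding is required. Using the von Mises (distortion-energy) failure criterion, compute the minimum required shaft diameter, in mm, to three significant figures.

d = 147 mm

σ_allow = σ_y/n = 300/2.55 = 117.6 MPa.
For a solid shaft σ_b = 32M/(πd³) and τ = 16T/(πd³), so the von Mises stress is σ' = (16/πd³)·√(4M²+3T²).
√(4M²+3T²) = √(4×(2.740×10^7)² + 3×(2.870×10^7)²) = 7.399×10^7 N·mm.
d³ = 16×7.399×10^7/(π×117.6) = 3.203×10^6 mm³.
d = 147.4 mm.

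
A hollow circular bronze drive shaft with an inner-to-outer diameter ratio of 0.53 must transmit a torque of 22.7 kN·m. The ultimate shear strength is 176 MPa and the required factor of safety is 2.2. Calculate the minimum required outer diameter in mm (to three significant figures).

d_o = 116 mm

τ_allow = 176/2.2 = 80.00 MPa.
For a hollow shaft τ = 16T/[πd_o³(1−k⁴)] with k = 0.53, so 1−k⁴ = 0.9211.
d_o³ = 16T/[π τ_allow (1−k⁴)] = 16×2.2700×10^7/(π×80.00×0.9211) = 1.569×10^6 mm³.
d_o = 116.2 mm.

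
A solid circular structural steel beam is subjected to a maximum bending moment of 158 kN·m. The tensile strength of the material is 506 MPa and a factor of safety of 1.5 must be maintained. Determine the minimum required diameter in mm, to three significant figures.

d = 168 mm

σ_allow = 506/1.5 = 337.3 MPa.
For a solid circular section σ = 32M/(πd³), so d³ = 32M/(π σ_allow) = 32×1.5800×10^8/(π×337.3) = 4.771×10^6 mm³.
d = 168.3 mm.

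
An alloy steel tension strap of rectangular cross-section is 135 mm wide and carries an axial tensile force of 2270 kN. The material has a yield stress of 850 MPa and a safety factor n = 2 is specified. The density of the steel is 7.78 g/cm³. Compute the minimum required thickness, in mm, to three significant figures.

σ_allow = 850/2 = 425.0 MPa.
Required area A = F/σ_allow = 2270000/425.0 = 5341 mm².
t = A/w = 5341/135 = 39.56 mm.

t = 39.6 mm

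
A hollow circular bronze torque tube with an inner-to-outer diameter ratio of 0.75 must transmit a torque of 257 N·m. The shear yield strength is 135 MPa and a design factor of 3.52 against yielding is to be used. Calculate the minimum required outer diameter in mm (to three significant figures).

τ_allow = 135/3.52 = 38.35 MPa.
For a hollow shaft τ = 16T/[πd_o³(1−k⁴)] with k = 0.75, so 1−k⁴ = 0.6836.
d_o³ = 16T/[π τ_allow (1−k⁴)] = 16×257000/(π×38.35×0.6836) = 49920 mm³.
d_o = 36.82 mm.

d_o = 36.8 mm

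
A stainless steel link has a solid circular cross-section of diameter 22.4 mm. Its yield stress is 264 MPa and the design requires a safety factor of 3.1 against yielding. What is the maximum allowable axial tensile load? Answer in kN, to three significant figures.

F_allow = 33.6 kN

σ_allow = 264/3.1 = 85.16 MPa.
A = πd²/4 = π×22.4²/4 = 394.1 mm².
F_allow = σ_allow × A = 85.16×394.1 = 33560 N.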